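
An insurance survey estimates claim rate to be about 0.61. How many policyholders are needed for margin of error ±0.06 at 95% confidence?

n = z²p(1-p)/E² = 1.96²×0.61×0.39/0.06² = 253.9 → n = 254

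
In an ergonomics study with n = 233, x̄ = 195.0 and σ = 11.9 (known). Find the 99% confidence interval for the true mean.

CI = x̄ ± z*(σ/√n) = 195.0 ± 2.576(11.9/√233) = 195.0 ± 2.01 = (192.99, 197.01)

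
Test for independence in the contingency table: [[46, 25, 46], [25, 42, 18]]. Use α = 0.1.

χ² = 18.161. df = 2, critical = 4.605. Reject H₀. Variables are dependent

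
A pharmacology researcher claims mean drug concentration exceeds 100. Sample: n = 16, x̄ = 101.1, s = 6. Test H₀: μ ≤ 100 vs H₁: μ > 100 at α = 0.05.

t = (101.1 - 100)/(6/√16) = 0.733, df = 15. Critical t = 1.753. Fail to reject H₀.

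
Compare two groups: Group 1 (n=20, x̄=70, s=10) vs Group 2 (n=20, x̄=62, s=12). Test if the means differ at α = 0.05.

Pooled sp = 11.05. t = 2.29, df = 38. Critical t = ±2.024. Reject H₀.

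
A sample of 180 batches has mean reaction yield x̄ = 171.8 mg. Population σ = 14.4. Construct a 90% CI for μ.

CI = x̄ ± z*(σ/√n) = 171.8 ± 1.645(14.4/√180) = 171.8 ± 1.77 = (170.03, 173.57)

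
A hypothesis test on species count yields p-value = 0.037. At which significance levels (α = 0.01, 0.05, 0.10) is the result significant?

p = 0.037. Significant at: α = 0.05, 0.1.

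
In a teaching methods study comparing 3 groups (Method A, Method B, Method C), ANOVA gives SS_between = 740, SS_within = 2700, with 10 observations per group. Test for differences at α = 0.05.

df_between = 2, df_within = 27. F = MS_between/MS_within = 370.0/100.0 = 3.7. F_crit ≈ 3.354. Reject H₀. At least one mean differs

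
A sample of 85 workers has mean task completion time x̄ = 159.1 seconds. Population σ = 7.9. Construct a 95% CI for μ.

CI = x̄ ± z*(σ/√n) = 159.1 ± 1.96(7.9/√85) = 159.1 ± 1.68 = (157.42, 160.78)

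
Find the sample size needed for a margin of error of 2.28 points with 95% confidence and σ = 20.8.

n = (z*σ/E)² = (1.96×20.8/2.28)² = 319.7 → n = 320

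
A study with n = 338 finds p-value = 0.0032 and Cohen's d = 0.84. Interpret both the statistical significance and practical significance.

Statistically significant (p = 0.0032 < 0.05). Cohen's d = 0.84 indicates a large effect size. Both statistical and practical significance should be considered.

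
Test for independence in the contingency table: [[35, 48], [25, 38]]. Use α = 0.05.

χ² = 0.091. df = 1, critical = 3.841. Fail to reject H₀. No evidence of dependence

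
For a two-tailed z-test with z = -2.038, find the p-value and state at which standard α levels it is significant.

p = 2·P(Z > |-2.038|) = 2·(1 - Φ(2.038)) ≈ 0.0415. Significant at α = 0.1; Significant at α = 0.05.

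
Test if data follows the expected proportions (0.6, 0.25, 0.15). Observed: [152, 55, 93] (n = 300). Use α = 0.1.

Expected: [180.0, 75.0, 45.0]. χ² = 60.889. df = 2, critical = 4.605. Reject H₀.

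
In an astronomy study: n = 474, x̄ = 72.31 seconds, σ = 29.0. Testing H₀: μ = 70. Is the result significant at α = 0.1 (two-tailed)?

z = (72.31 - 70)/(29.0/√474) = 1.734. Since |z| > 1.645, significant at α = 0.1.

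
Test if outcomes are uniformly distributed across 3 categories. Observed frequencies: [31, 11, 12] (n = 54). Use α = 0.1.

Expected = 18 each. χ² = Σ(O-E)²/E = 14.111. df = 2, critical value = 4.605. Reject H₀.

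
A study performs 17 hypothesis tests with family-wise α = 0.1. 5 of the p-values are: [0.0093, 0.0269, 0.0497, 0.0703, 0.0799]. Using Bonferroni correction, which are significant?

Bonferroni α = 0.1/17 = 0.00588. None of the given p-values are significant.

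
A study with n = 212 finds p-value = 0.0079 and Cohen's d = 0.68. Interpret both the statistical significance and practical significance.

Statistically significant (p = 0.0079 < 0.05). Cohen's d = 0.68 indicates a medium effect size. Both statistical and practical significance should be considered.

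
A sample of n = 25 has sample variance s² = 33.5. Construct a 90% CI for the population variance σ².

df = 24. χ²_{0.05} = 36.415, χ²_{0.95} = 13.848. CI for σ² = ((n-1)s²/χ²_{α/2}, (n-1)s²/χ²_{1-α/2}) = (24·33.5/36.415, 24·33.5/13.848) = (22.08, 58.06)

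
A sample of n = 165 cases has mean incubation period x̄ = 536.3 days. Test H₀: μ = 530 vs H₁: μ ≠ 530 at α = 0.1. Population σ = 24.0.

z = (x̄ - μ₀)/(σ/√n) = (536.3 - 530)/(24.0/√165) = 3.372. Critical value: ±1.645. Since |3.372| > 1.645, Reject H₀.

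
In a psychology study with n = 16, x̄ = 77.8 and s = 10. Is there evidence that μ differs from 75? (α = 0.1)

t = (x̄ - μ₀)/(s/√n) = (77.8 - 75)/(10/√16) = 1.12. df = 15, critical t = ±1.753. Fail to reject H₀.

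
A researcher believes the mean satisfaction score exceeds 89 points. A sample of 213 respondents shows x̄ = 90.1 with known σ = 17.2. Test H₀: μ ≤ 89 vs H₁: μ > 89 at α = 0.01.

z = 0.933. Critical value: 2.33. Fail to reject H₀.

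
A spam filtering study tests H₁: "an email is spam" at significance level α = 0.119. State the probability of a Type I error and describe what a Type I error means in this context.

P(Type I error) = α = 0.119. A Type I error is rejecting H₀ when H₀ is actually true (false positive) — here, concluding that an email is spam when in fact this is not the case. Consequence: a legitimate email is sent to the spam folder and the user misses it.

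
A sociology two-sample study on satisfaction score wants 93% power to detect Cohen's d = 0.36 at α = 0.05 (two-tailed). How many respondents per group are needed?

z_{α/2} = 1.96, z_β = Φ⁻¹(0.93) = 1.476. For small effect (d = 0.36): n per group = 2(z_{α/2} + z_β)²/d² = 2(1.96 + 1.476)²/0.36² = 182.2 → 183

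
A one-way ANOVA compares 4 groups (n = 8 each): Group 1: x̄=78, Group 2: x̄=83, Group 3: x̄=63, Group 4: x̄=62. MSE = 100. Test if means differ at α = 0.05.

Grand mean = 71.5. SS_between = 2696.0, MS_between = 898.67. F = 8.987, F_crit ≈ 2.947. Reject H₀.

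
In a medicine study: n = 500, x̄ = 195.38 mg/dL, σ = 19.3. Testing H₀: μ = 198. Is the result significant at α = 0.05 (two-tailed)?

z = (195.38 - 198)/(19.3/√500) = -3.035. Since |z| > 1.96, significant at α = 0.05.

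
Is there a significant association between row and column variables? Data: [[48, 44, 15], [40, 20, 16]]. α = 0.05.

χ² = 4.641. df = 2, critical = 5.991. Fail to reject H₀. No evidence of dependence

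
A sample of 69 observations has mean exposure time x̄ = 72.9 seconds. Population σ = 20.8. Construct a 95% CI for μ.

CI = x̄ ± z*(σ/√n) = 72.9 ± 1.96(20.8/√69) = 72.9 ± 4.91 = (67.99, 77.81)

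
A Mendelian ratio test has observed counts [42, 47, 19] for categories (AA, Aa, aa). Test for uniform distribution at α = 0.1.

Expected = 36 each. χ² = Σ(O-E)²/E = 12.389. df = 2, critical value = 4.605. Reject H₀.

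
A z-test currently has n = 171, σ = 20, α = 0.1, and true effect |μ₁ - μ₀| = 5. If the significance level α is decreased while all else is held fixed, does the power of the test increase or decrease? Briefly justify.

Power decreases: a smaller α raises the critical value, so less of the H₁ sampling distribution falls in the rejection region.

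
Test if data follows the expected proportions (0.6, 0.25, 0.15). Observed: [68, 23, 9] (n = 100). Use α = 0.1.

Expected: [60.0, 25.0, 15.0]. χ² = 3.627. df = 2, critical = 4.605. Fail to reject H₀.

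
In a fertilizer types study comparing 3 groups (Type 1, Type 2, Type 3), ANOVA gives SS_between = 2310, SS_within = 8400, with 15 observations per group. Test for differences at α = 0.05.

df_between = 2, df_within = 42. F = MS_between/MS_within = 1155.0/200.0 = 5.775. F_crit ≈ 3.22. Reject H₀. At least one mean differs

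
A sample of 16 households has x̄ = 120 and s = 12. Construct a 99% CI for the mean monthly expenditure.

CI = x̄ ± t*(s/√n) = 120 ± 2.947(12/√16) = (111.16, 128.84)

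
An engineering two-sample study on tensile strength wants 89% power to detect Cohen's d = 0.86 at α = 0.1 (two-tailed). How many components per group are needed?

z_{α/2} = 1.645, z_β = Φ⁻¹(0.89) = 1.227. For large effect (d = 0.86): n per group = 2(z_{α/2} + z_β)²/d² = 2(1.645 + 1.227)²/0.86² = 22.3 → 23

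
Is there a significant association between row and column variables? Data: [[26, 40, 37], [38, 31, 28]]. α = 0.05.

χ² = 4.461. df = 2, critical = 5.991. Fail to reject H₀. No evidence of dependence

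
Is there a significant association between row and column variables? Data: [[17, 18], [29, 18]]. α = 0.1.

χ² = 1.404. df = 1, critical = 2.706. Fail to reject H₀. No evidence of dependence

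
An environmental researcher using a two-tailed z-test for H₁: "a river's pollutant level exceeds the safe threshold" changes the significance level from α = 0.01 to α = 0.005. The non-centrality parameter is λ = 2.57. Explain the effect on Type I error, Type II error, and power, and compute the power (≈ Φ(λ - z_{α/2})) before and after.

Decreasing α from 0.01 to 0.005:
• Type I error rate decreases (α is the Type I rate by definition).
• Critical value moves from z_{α/2} = 2.576 to 2.807, so power = Φ(λ - z_{α/2}) goes from Φ(2.57 - 2.576) = 0.498 to Φ(2.57 - 2.807) = 0.406.
• Type II error rate β = 1 - power therefore increases (0.502 → 0.594).
Appropriate when false positives are costly — here, shutting down a compliant factory unnecessarily.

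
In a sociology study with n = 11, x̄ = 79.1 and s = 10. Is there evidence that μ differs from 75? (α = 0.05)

t = (x̄ - μ₀)/(s/√n) = (79.1 - 75)/(10/√11) = 1.36. df = 10, critical t = ±2.228. Fail to reject H₀.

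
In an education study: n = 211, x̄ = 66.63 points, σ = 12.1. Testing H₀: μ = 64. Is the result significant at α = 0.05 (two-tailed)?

z = (66.63 - 64)/(12.1/√211) = 3.157. Since |z| > 1.96, significant at α = 0.05.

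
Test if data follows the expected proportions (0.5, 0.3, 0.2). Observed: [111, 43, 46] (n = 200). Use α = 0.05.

Expected: [100.0, 60.0, 40.0]. χ² = 6.927. df = 2, critical = 5.991. Reject H₀.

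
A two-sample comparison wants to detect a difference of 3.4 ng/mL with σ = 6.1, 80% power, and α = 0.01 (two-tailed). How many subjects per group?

n per group = 2(z_α/2 + z_β)²σ²/d² = 2×(2.576 + 0.84)²×6.1²/3.4² = 75.1 → n = 76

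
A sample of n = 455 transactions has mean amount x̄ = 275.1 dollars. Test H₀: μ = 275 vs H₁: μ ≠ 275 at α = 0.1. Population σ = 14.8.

z = (x̄ - μ₀)/(σ/√n) = (275.1 - 275)/(14.8/√455) = 0.144. Critical value: ±1.645. Since |0.144| ≤ 1.645, Fail to reject H₀.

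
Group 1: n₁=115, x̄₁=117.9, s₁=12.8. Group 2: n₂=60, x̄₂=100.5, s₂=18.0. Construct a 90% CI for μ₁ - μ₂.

Difference = 17.4. SE = √(12.8²/115 + 18.0²/60) = 2.612. CI = (13.1, 21.7)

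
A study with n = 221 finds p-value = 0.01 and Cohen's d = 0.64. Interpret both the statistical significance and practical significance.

Statistically significant (p = 0.01 < 0.05). Cohen's d = 0.64 indicates a medium effect size. Both statistical and practical significance should be considered.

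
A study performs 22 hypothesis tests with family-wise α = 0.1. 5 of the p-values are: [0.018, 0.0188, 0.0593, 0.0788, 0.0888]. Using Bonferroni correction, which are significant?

Bonferroni α = 0.1/22 = 0.00455. None of the given p-values are significant.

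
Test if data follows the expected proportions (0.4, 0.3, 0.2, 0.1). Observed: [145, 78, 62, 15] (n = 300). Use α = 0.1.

Expected: [120.0, 90.0, 60.0, 30.0]. χ² = 14.375. df = 3, critical = 6.251. Reject H₀.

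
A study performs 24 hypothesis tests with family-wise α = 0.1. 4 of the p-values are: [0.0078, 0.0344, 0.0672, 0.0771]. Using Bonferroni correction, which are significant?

Bonferroni α = 0.1/24 = 0.00417. None of the given p-values are significant.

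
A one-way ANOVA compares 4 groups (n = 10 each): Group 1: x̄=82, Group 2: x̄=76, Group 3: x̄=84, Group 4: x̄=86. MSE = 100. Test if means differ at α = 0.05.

Grand mean = 82.0. SS_between = 560.0, MS_between = 186.67. F = 1.867, F_crit ≈ 2.866. Fail to reject H₀.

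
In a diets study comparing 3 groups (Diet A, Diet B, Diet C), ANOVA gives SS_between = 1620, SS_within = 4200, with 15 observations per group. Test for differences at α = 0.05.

df_between = 2, df_within = 42. F = MS_between/MS_within = 810.0/100.0 = 8.1. F_crit ≈ 3.22. Reject H₀. At least one mean differs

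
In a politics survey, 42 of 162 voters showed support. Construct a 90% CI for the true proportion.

p̂ = 0.259. CI = p̂ ± z*√(p̂(1-p̂)/n) = (0.203, 0.316)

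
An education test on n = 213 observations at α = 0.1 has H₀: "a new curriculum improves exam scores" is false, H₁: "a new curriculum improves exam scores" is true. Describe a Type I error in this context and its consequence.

Type I error: rejecting H₀ when it is true — concluding that a new curriculum improves exam scores when in fact it is not. Consequence: adopting a curriculum that gives no real benefit — disruption for nothing.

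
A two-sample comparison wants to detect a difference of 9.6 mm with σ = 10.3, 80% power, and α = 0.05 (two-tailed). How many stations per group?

n per group = 2(z_α/2 + z_β)²σ²/d² = 2×(1.96 + 0.84)²×10.3²/9.6² = 18.1 → n = 19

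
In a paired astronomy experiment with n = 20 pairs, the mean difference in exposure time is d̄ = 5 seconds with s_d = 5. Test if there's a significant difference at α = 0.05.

t = d̄/(s_d/√n) = 5/(5/√20) = 4.472. df = 19, critical t = ±2.093. Reject H₀.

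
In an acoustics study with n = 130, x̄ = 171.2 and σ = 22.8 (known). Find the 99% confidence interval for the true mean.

CI = x̄ ± z*(σ/√n) = 171.2 ± 2.576(22.8/√130) = 171.2 ± 5.15 = (166.05, 176.35)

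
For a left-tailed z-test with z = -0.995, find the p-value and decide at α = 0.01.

p = P(Z < -0.995) = Φ(-0.995) ≈ 0.1599. Since p ≥ 0.01, fail to reject H₀ (not significant) at α = 0.01.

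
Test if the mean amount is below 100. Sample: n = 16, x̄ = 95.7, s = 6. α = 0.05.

t = (95.7 - 100)/(6/√16) = -2.867, df = 15. Critical t = -1.753. Reject H₀.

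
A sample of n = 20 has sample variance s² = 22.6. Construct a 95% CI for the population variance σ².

df = 19. χ²_{0.025} = 32.852, χ²_{0.975} = 8.907. CI for σ² = ((n-1)s²/χ²_{α/2}, (n-1)s²/χ²_{1-α/2}) = (19·22.6/32.852, 19·22.6/8.907) = (13.07, 48.21)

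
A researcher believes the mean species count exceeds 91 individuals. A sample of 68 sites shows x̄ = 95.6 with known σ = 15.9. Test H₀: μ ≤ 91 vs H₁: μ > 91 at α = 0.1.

z = 2.386. Critical value: 1.28. Reject H₀.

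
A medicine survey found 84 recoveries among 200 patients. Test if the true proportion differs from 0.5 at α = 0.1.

p̂ = 0.42, p₀ = 0.5. z = (p̂ - p₀)/√(p₀(1-p₀)/n) = -2.263. Critical: ±1.645. Reject H₀.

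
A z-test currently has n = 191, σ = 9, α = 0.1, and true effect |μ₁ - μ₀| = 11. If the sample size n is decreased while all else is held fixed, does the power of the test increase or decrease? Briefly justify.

Power decreases: a smaller n inflates the standard error σ/√n, pulling the sampling distribution under H₁ back toward the critical value.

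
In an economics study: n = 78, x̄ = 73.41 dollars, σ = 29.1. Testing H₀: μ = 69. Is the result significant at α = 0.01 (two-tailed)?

z = (73.41 - 69)/(29.1/√78) = 1.338. Since |z| ≤ 2.576, not significant at α = 0.01.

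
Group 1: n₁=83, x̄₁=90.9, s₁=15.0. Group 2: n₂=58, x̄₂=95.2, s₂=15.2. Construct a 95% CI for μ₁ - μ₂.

Difference = -4.3. SE = √(15.0²/83 + 15.2²/58) = 2.587. CI = (-9.37, 0.77)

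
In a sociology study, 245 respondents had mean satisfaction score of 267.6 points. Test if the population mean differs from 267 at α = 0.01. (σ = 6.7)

z = (x̄ - μ₀)/(σ/√n) = (267.6 - 267)/(6.7/√245) = 1.402. Critical value: ±2.576. Since |1.402| ≤ 2.576, Fail to reject H₀.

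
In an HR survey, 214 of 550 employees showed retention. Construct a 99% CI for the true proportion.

p̂ = 0.389. CI = p̂ ± z*√(p̂(1-p̂)/n) = (0.336, 0.443)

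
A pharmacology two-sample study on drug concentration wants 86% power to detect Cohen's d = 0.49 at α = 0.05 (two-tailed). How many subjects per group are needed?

z_{α/2} = 1.96, z_β = Φ⁻¹(0.86) = 1.08. For small effect (d = 0.49): n per group = 2(z_{α/2} + z_β)²/d² = 2(1.96 + 1.08)²/0.49² = 77.0 → 77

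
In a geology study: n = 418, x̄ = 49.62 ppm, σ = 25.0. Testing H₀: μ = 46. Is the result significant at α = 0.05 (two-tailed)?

z = (49.62 - 46)/(25.0/√418) = 2.96. Since |z| > 1.96, significant at α = 0.05.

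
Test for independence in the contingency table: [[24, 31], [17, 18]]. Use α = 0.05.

χ² = 0.21. df = 1, critical = 3.841. Fail to reject H₀. No evidence of dependence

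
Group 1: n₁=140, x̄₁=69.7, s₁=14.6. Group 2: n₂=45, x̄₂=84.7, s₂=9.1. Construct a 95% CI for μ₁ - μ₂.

Difference = -15.0. SE = √(14.6²/140 + 9.1²/45) = 1.834. CI = (-18.59, -11.41)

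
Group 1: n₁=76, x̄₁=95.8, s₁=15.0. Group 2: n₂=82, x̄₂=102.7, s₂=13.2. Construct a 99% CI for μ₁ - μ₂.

Difference = -6.9. SE = √(15.0²/76 + 13.2²/82) = 2.255. CI = (-12.71, -1.09)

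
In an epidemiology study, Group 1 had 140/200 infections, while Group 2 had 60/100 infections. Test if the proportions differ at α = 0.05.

p̂₁ = 0.7, p̂₂ = 0.6, pooled p̂ = 0.667. z = 1.732. Critical: ±1.96. Fail to reject H₀.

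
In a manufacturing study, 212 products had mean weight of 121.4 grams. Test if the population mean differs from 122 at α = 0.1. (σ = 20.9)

z = (x̄ - μ₀)/(σ/√n) = (121.4 - 122)/(20.9/√212) = -0.418. Critical value: ±1.645. Since |-0.418| ≤ 1.645, Fail to reject H₀.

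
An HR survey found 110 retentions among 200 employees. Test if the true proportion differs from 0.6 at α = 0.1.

p̂ = 0.55, p₀ = 0.6. z = (p̂ - p₀)/√(p₀(1-p₀)/n) = -1.443. Critical: ±1.645. Fail to reject H₀.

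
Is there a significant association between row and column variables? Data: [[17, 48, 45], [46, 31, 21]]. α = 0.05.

χ² = 25.126. df = 2, critical = 5.991. Reject H₀. Variables are dependent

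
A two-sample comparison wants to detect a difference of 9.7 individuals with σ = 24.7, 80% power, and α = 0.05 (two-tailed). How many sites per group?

n per group = 2(z_α/2 + z_β)²σ²/d² = 2×(1.96 + 0.84)²×24.7²/9.7² = 101.7 → n = 102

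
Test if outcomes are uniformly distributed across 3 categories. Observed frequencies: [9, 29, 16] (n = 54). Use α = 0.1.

Expected = 18 each. χ² = Σ(O-E)²/E = 11.444. df = 2, critical value = 4.605. Reject H₀.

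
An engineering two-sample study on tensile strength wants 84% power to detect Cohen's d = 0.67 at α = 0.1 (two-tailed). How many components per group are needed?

z_{α/2} = 1.645, z_β = Φ⁻¹(0.84) = 0.994. For medium effect (d = 0.67): n per group = 2(z_{α/2} + z_β)²/d² = 2(1.645 + 0.994)²/0.67² = 31.03 → 32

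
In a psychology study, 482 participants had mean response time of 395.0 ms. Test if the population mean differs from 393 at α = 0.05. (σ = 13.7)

z = (x̄ - μ₀)/(σ/√n) = (395.0 - 393)/(13.7/√482) = 3.205. Critical value: ±1.96. Since |3.205| > 1.96, Reject H₀.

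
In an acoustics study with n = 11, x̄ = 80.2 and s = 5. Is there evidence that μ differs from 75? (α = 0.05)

t = (x̄ - μ₀)/(s/√n) = (80.2 - 75)/(5/√11) = 3.449. df = 10, critical t = ±2.228. Reject H₀.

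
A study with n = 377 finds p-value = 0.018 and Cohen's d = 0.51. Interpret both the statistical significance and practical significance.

Statistically significant (p = 0.018 < 0.05). Cohen's d = 0.51 indicates a medium effect size. Both statistical and practical significance should be considered.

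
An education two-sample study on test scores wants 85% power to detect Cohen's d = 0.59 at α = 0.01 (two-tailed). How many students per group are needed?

z_{α/2} = 2.576, z_β = Φ⁻¹(0.85) = 1.036. For medium effect (d = 0.59): n per group = 2(z_{α/2} + z_β)²/d² = 2(2.576 + 1.036)²/0.59² = 75.0 → 75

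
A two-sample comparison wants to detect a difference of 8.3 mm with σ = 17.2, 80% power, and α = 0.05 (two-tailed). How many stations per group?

n per group = 2(z_α/2 + z_β)²σ²/d² = 2×(1.96 + 0.84)²×17.2²/8.3² = 67.3 → n = 68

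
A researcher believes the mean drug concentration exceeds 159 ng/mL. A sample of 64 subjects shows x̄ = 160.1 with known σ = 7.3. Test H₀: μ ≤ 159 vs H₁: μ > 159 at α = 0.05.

z = 1.205. Critical value: 1.645. Fail to reject H₀.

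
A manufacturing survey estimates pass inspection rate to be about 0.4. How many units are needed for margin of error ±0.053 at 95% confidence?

n = z²p(1-p)/E² = 1.96²×0.4×0.6/0.053² = 328.2 → n = 329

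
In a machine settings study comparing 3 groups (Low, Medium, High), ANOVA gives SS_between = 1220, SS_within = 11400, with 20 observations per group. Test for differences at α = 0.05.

df_between = 2, df_within = 57. F = MS_between/MS_within = 610.0/200.0 = 3.05. F_crit ≈ 3.159. Fail to reject H₀.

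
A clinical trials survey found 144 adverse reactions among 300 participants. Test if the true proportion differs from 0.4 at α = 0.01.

p̂ = 0.48, p₀ = 0.4. z = (p̂ - p₀)/√(p₀(1-p₀)/n) = 2.828. Critical: ±2.576. Reject H₀.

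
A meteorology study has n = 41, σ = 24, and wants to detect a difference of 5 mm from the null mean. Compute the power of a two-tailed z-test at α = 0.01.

SE = σ/√n = 24/√41 = 3.748. Non-centrality λ = d/SE = 5/3.748 = 1.334. Power ≈ Φ(λ - z_{α/2}) = Φ(1.334 - 2.576) = Φ(-1.242) = 0.107.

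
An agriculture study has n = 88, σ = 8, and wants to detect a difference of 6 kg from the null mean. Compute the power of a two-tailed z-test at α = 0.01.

SE = σ/√n = 8/√88 = 0.853. Non-centrality λ = d/SE = 6/0.853 = 7.036. Power ≈ Φ(λ - z_{α/2}) = Φ(7.036 - 2.576) = Φ(4.46) = 1.0.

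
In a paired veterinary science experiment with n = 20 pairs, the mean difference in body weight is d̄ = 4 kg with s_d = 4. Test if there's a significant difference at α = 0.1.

t = d̄/(s_d/√n) = 4/(4/√20) = 4.472. df = 19, critical t = ±1.729. Reject H₀.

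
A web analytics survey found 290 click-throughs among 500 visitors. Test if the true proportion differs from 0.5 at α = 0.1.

p̂ = 0.58, p₀ = 0.5. z = (p̂ - p₀)/√(p₀(1-p₀)/n) = 3.578. Critical: ±1.645. Reject H₀.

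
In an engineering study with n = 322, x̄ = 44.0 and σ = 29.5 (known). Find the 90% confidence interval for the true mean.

CI = x̄ ± z*(σ/√n) = 44.0 ± 1.645(29.5/√322) = 44.0 ± 2.7 = (41.3, 46.7)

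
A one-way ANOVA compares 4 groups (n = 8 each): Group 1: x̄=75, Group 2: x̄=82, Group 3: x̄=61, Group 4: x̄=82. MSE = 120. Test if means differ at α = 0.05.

Grand mean = 75.0. SS_between = 2352.0, MS_between = 784.0. F = 6.533, F_crit ≈ 2.947. Reject H₀.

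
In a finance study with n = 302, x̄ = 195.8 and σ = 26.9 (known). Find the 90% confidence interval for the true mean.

CI = x̄ ± z*(σ/√n) = 195.8 ± 1.645(26.9/√302) = 195.8 ± 2.55 = (193.25, 198.35)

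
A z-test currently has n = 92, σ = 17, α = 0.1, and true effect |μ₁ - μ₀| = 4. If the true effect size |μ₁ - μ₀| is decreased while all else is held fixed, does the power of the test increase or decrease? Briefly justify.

Power decreases: a smaller true effect decreases the non-centrality λ = |μ₁ - μ₀|/(σ/√n).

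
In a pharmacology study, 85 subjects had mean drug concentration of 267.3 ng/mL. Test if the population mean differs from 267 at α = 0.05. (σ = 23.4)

z = (x̄ - μ₀)/(σ/√n) = (267.3 - 267)/(23.4/√85) = 0.118. Critical value: ±1.96. Since |0.118| ≤ 1.96, Fail to reject H₀.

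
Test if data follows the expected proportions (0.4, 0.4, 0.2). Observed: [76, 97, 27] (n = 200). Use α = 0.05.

Expected: [80.0, 80.0, 40.0]. χ² = 8.037. df = 2, critical = 5.991. Reject H₀.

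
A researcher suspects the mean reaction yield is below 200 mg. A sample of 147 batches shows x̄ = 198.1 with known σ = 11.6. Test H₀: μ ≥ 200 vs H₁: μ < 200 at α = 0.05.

z = -1.986. Critical value: -1.645. Reject H₀.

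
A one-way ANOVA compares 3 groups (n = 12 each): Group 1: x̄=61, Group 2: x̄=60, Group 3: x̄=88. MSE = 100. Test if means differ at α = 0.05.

Grand mean = 69.67. SS_between = 6056.0, MS_between = 3028.0. F = 30.28, F_crit ≈ 3.285. Reject H₀.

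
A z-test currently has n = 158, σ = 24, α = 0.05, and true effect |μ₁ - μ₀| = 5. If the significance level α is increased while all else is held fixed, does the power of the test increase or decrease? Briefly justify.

Power increases: a larger α lowers the critical value, so more of the H₁ sampling distribution falls in the rejection region.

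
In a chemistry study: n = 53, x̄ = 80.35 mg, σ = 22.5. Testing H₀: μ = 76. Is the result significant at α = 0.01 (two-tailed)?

z = (80.35 - 76)/(22.5/√53) = 1.407. Since |z| ≤ 2.576, not significant at α = 0.01.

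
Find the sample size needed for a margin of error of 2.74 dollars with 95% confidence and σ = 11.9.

n = (z*σ/E)² = (1.96×11.9/2.74)² = 72.5 → n = 73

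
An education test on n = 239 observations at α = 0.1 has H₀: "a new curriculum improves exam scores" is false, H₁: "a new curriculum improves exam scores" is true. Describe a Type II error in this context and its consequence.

Type II error: failing to reject H₀ when it is false — concluding that a new curriculum improves exam scores is not supported when in fact it is. Consequence: keeping the old curriculum when the new one would have helped students.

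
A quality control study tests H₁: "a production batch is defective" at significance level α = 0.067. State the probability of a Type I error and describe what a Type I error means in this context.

P(Type I error) = α = 0.067. A Type I error is rejecting H₀ when H₀ is actually true (false positive) — here, concluding that a production batch is defective when in fact this is not the case. Consequence: scrapping a good batch — wasted material and cost for no reason.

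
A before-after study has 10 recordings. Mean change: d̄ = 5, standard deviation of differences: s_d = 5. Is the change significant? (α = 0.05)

t = d̄/(s_d/√n) = 5/(5/√10) = 3.162. df = 9, critical t = ±2.262. Reject H₀.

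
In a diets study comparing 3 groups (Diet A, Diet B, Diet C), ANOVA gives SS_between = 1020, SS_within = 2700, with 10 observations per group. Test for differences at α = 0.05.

df_between = 2, df_within = 27. F = MS_between/MS_within = 510.0/100.0 = 5.1. F_crit ≈ 3.354. Reject H₀. At least one mean differs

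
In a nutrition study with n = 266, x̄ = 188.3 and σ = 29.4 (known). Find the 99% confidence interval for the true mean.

CI = x̄ ± z*(σ/√n) = 188.3 ± 2.576(29.4/√266) = 188.3 ± 4.64 = (183.66, 192.94)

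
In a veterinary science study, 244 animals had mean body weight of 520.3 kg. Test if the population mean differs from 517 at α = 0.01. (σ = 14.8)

z = (x̄ - μ₀)/(σ/√n) = (520.3 - 517)/(14.8/√244) = 3.483. Critical value: ±2.576. Since |3.483| > 2.576, Reject H₀.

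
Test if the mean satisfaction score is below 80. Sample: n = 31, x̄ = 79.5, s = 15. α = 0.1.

t = (79.5 - 80)/(15/√31) = -0.186, df = 30. Critical t = -1.31. Fail to reject H₀.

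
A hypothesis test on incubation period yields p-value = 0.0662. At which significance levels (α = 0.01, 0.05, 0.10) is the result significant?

p = 0.0662. Significant at: α = 0.1.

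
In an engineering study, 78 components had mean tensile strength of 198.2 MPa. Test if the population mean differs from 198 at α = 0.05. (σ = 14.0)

z = (x̄ - μ₀)/(σ/√n) = (198.2 - 198)/(14.0/√78) = 0.126. Critical value: ±1.96. Since |0.126| ≤ 1.96, Fail to reject H₀.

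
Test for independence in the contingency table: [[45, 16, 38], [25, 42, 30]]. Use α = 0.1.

χ² = 18.292. df = 2, critical = 4.605. Reject H₀. Variables are dependent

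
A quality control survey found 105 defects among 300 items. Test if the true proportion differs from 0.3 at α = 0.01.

p̂ = 0.35, p₀ = 0.3. z = (p̂ - p₀)/√(p₀(1-p₀)/n) = 1.89. Critical: ±2.576. Fail to reject H₀.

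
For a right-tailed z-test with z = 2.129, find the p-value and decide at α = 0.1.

p = P(Z > 2.129) = 1 - Φ(2.129) ≈ 0.0166. Since p < 0.1, reject H₀ (significant) at α = 0.1.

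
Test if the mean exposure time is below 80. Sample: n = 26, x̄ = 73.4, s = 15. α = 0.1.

t = (73.4 - 80)/(15/√26) = -2.244, df = 25. Critical t = -1.316. Reject H₀.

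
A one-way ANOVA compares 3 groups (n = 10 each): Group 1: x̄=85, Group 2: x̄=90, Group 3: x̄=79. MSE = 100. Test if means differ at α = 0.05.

Grand mean = 84.67. SS_between = 606.67, MS_between = 303.33. F = 3.033, F_crit ≈ 3.354. Fail to reject H₀.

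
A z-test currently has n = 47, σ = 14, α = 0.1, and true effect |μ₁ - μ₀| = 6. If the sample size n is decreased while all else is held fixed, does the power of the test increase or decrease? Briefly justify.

Power decreases: a smaller n inflates the standard error σ/√n, pulling the sampling distribution under H₁ back toward the critical value.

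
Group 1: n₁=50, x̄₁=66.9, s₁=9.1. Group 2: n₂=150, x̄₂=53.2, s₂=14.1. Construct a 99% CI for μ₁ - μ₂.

Difference = 13.7. SE = √(9.1²/50 + 14.1²/150) = 1.727. CI = (9.25, 18.15)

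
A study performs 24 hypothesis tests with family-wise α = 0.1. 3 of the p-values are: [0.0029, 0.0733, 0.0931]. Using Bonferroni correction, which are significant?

Bonferroni α = 0.1/24 = 0.00417. Significant p-values: [0.0029]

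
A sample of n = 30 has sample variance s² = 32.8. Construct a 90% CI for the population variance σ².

df = 29. χ²_{0.05} = 42.557, χ²_{0.95} = 17.708. CI for σ² = ((n-1)s²/χ²_{α/2}, (n-1)s²/χ²_{1-α/2}) = (29·32.8/42.557, 29·32.8/17.708) = (22.35, 53.72)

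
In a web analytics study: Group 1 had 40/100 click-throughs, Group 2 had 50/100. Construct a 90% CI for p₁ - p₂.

p̂₁ = 0.4, p̂₂ = 0.5. Difference = -0.1. CI = (-0.215, 0.015)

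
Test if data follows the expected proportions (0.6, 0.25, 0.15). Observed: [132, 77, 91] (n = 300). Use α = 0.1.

Expected: [180.0, 75.0, 45.0]. χ² = 59.876. df = 2, critical = 4.605. Reject H₀.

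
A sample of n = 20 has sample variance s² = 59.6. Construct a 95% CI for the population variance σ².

df = 19. χ²_{0.025} = 32.852, χ²_{0.975} = 8.907. CI for σ² = ((n-1)s²/χ²_{α/2}, (n-1)s²/χ²_{1-α/2}) = (19·59.6/32.852, 19·59.6/8.907) = (34.47, 127.14)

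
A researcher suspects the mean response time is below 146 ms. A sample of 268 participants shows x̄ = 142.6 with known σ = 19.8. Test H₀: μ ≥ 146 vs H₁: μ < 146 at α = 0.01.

z = -2.811. Critical value: -2.33. Reject H₀.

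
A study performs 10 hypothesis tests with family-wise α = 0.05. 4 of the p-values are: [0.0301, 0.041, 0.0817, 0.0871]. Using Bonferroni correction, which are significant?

Bonferroni α = 0.05/10 = 0.005. None of the given p-values are significant.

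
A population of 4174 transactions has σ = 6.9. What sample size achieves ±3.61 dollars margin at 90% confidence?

Without FPC: n₀ = (1.645×6.9/3.61)² = 9.886. With FPC: n = n₀N/(n₀+N-1) = 9.9 → n = 10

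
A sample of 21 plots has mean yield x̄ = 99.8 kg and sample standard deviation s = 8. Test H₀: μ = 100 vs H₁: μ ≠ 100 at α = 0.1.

t = (x̄ - μ₀)/(s/√n) = (99.8 - 100)/(8/√21) = -0.115. df = 20, critical t = ±1.725. Fail to reject H₀.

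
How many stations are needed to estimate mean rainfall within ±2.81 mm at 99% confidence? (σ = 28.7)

n = (z*σ/E)² = (2.576×28.7/2.81)² = 692.2 → n = 693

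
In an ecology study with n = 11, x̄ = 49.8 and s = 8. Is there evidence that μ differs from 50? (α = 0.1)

t = (x̄ - μ₀)/(s/√n) = (49.8 - 50)/(8/√11) = -0.083. df = 10, critical t = ±1.812. Fail to reject H₀.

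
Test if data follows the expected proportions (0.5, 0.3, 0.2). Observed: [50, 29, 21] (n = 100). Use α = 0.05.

Expected: [50.0, 30.0, 20.0]. χ² = 0.083. df = 2, critical = 5.991. Fail to reject H₀.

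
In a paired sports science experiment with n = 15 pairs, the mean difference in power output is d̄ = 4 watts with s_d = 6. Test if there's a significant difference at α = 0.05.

t = d̄/(s_d/√n) = 4/(6/√15) = 2.582. df = 14, critical t = ±2.145. Reject H₀.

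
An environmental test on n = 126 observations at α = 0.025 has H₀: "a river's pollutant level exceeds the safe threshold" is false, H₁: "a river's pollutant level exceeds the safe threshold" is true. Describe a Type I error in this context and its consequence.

Type I error: rejecting H₀ when it is true — concluding that a river's pollutant level exceeds the safe threshold when in fact it is not. Consequence: shutting down a compliant factory unnecessarily.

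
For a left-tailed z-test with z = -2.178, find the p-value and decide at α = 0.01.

p = P(Z < -2.178) = Φ(-2.178) ≈ 0.0147. Since p ≥ 0.01, fail to reject H₀ (not significant) at α = 0.01.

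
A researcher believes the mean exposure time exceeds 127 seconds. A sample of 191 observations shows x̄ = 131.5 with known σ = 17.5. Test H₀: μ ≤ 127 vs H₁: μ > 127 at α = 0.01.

z = 3.554. Critical value: 2.33. Reject H₀.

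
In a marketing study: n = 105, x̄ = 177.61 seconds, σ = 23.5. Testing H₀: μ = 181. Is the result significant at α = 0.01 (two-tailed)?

z = (177.61 - 181)/(23.5/√105) = -1.478. Since |z| ≤ 2.576, not significant at α = 0.01.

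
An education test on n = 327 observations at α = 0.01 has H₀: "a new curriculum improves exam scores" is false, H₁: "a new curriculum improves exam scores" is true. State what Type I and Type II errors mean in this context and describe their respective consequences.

Type I (false positive): concluding that a new curriculum improves exam scores when it is not — adopting a curriculum that gives no real benefit — disruption for nothing. Type II (false negative): failing to conclude that a new curriculum improves exam scores when it is — keeping the old curriculum when the new one would have helped students. Which is costlier depends on domain priorities and is a judgement call rather than a statistical fact.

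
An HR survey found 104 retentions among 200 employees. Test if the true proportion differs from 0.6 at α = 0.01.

p̂ = 0.52, p₀ = 0.6. z = (p̂ - p₀)/√(p₀(1-p₀)/n) = -2.309. Critical: ±2.576. Fail to reject H₀.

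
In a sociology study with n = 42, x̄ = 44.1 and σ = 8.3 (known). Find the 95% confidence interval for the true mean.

CI = x̄ ± z*(σ/√n) = 44.1 ± 1.96(8.3/√42) = 44.1 ± 2.51 = (41.59, 46.61)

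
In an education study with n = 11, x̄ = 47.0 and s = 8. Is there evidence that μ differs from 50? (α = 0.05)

t = (x̄ - μ₀)/(s/√n) = (47.0 - 50)/(8/√11) = -1.244. df = 10, critical t = ±2.228. Fail to reject H₀.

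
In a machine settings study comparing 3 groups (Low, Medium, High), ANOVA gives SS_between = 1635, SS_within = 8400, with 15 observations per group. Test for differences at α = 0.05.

df_between = 2, df_within = 42. F = MS_between/MS_within = 817.5/200.0 = 4.088. F_crit ≈ 3.22. Reject H₀. At least one mean differs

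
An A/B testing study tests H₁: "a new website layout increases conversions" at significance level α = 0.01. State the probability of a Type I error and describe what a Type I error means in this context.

P(Type I error) = α = 0.01. A Type I error is rejecting H₀ when H₀ is actually true (false positive) — here, concluding that a new website layout increases conversions when in fact this is not the case. Consequence: rolling out a layout that doesn't actually help — wasted engineering effort.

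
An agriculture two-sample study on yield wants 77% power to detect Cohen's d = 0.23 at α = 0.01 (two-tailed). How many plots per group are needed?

z_{α/2} = 2.576, z_β = Φ⁻¹(0.77) = 0.739. For small effect (d = 0.23): n per group = 2(z_{α/2} + z_β)²/d² = 2(2.576 + 0.739)²/0.23² = 415.5 → 416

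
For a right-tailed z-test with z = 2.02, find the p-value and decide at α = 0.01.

p = P(Z > 2.02) = 1 - Φ(2.02) ≈ 0.0217. Since p ≥ 0.01, fail to reject H₀ (not significant) at α = 0.01.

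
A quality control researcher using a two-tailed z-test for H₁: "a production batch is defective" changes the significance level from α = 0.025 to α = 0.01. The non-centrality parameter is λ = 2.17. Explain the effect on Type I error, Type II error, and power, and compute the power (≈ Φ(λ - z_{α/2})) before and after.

Decreasing α from 0.025 to 0.01:
• Type I error rate decreases (α is the Type I rate by definition).
• Critical value moves from z_{α/2} = 2.241 to 2.576, so power = Φ(λ - z_{α/2}) goes from Φ(2.17 - 2.241) = 0.472 to Φ(2.17 - 2.576) = 0.342.
• Type II error rate β = 1 - power therefore increases (0.528 → 0.658).
Appropriate when false positives are costly — here, scrapping a good batch — wasted material and cost for no reason.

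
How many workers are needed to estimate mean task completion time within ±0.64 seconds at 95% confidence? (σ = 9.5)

n = (z*σ/E)² = (1.96×9.5/0.64)² = 846.4 → n = 847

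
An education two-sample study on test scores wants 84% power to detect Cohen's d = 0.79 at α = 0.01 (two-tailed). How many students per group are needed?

z_{α/2} = 2.576, z_β = Φ⁻¹(0.84) = 0.994. For medium effect (d = 0.79): n per group = 2(z_{α/2} + z_β)²/d² = 2(2.576 + 0.994)²/0.79² = 40.8 → 41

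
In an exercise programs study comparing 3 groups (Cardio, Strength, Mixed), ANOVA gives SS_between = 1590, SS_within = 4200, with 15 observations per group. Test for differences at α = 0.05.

df_between = 2, df_within = 42. F = MS_between/MS_within = 795.0/100.0 = 7.95. F_crit ≈ 3.22. Reject H₀. At least one mean differs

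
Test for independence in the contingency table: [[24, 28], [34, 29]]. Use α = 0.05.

χ² = 0.696. df = 1, critical = 3.841. Fail to reject H₀. No evidence of dependence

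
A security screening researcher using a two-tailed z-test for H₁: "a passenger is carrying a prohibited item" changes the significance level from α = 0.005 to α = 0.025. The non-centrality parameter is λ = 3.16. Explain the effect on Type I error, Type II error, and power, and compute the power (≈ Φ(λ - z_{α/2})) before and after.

Increasing α from 0.005 to 0.025:
• Type I error rate increases (α is the Type I rate by definition).
• Critical value moves from z_{α/2} = 2.807 to 2.241, so power = Φ(λ - z_{α/2}) goes from Φ(3.16 - 2.807) = 0.638 to Φ(3.16 - 2.241) = 0.821.
• Type II error rate β = 1 - power therefore decreases (0.362 → 0.179).
Appropriate when false negatives are costly — here, letting a prohibited item through — security breach.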